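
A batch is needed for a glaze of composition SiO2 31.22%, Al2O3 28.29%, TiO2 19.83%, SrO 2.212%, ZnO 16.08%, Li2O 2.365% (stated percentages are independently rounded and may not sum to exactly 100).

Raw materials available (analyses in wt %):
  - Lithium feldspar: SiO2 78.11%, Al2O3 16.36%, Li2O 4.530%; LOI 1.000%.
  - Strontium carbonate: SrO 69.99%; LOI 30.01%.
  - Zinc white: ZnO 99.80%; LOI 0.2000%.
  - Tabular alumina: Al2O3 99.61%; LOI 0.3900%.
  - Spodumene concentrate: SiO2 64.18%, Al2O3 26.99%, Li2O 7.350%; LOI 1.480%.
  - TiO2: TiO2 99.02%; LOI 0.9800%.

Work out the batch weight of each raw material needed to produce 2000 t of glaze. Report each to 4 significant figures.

Batch per 2000 t glaze:
  Lithium feldspar: 548.3 t
  Strontium carbonate: 63.21 t
  Zinc white: 322.2 t
  Tabular alumina: 395.2 t
  Spodumene concentrate: 305.6 t
  TiO2: 400.5 t
Total batch = 2035 t; LOI loss = 35.09 t; yield = 98.28%

All arithmetic carries full float precision through every step; intermediates appear (rounded to four significant figures) as written — exactly one rounding is applied to every reported value. The derived quantities, including totals, six oxide percentages, ignition loss, the yield, net glass mass, are carried using the weight values on 2000 t of glass at full float precision, as given in problem or answer.
Oxide-by-oxide targets in 2000 t glaze:
  SiO2: 31.22% × 2000 = 624.4 t
  Al2O3: 28.29% × 2000 = 565.8 t
  TiO2: 19.83% × 2000 = 396.6 t
  SrO: 2.212% × 2000 = 44.24 t
  ZnO: 16.08% × 2000 = 321.6 t
  Li2O: 2.365% × 2000 = 47.30 t
Mass-balance tally per oxide applying the batch weights above, for the quoted basis mass (summed amounts equal target values inside rounding margins):
  SiO2: 548.3·0.7811 + 305.6·0.6418 = 624.4 t (target 624.4 t)
  Al2O3: 548.3·0.1636 + 395.2·0.9961 + 305.6·0.2699 = 565.8 t (target 565.8 t)
  TiO2: 400.5·0.9902 = 396.6 t (target 396.6 t)
  SrO: 63.21·0.6999 = 44.24 t (target 44.24 t)
  ZnO: 322.2·0.9980 = 321.6 t (target 321.6 t)
  Li2O: 548.3·0.04530 + 305.6·0.07350 = 47.30 t (target 47.30 t)
Glass-mass sanity pass: the batch minus its LOI: 2000 t (the Σ of target masses is 2000 t; with the basis standing at 2000 t — rounding explains the deltas).
Total batch = Σ batch = 2035 t; LOI loss = Σ batch·LOI = 35.09 t; glass ÷ batch gives a yield of 98.28%.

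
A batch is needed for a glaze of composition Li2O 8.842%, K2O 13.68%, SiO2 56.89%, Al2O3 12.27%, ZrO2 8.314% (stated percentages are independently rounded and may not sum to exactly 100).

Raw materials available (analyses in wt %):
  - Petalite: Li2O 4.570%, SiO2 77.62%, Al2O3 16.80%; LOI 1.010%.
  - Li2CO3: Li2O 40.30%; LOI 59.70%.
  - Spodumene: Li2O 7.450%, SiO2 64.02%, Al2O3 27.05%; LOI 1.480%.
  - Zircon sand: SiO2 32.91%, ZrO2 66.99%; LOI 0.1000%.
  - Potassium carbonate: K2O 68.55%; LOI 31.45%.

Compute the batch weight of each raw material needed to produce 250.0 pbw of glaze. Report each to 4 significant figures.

Batch per 250.0 pbw glaze:
  Petalite: 156.9 pbw
  Li2CO3: 34.11 pbw
  Spodumene: 15.93 pbw
  Zircon sand: 31.03 pbw
  Potassium carbonate: 49.89 pbw
Total batch = 287.9 pbw; LOI loss = 37.91 pbw; yield = 86.83%

Each numeric step maintains full float precision at all times; the intermediate values appear, rounded to four significant figures, alongside each step. Every reported result is rounded exactly once. Derived quantities, which include the yield, five oxide percentages, ignition loss, the totals, net glass mass, are re-derived at full precision, as quoted within the question or the answer, starting from the weights at 250.0 pbw of glass.
Per-oxide target masses for 250.0 pbw glaze:
  Li2O: 8.842% × 250.0 = 22.10 pbw
  K2O: 13.68% × 250.0 = 34.20 pbw
  SiO2: 56.89% × 250.0 = 142.2 pbw
  Al2O3: 12.27% × 250.0 = 30.68 pbw
  ZrO2: 8.314% × 250.0 = 20.78 pbw
Balance tally, oxide-wise, applying the batch weights above, relative to the basis at hand (summed amounts equal target values inside rounding margins):
  Li2O: 156.9·0.04570 + 34.11·0.4030 + 15.93·0.07450 = 22.10 pbw (target 22.10 pbw)
  K2O: 49.89·0.6855 = 34.20 pbw (target 34.20 pbw)
  SiO2: 156.9·0.7762 + 15.93·0.6402 + 31.03·0.3291 = 142.2 pbw (target 142.2 pbw)
  Al2O3: 156.9·0.1680 + 15.93·0.2705 = 30.67 pbw (target 30.68 pbw)
  ZrO2: 31.03·0.6699 = 20.79 pbw (target 20.78 pbw)
Mass balance on the glass: total batch − LOI = 250.0 pbw (targets for the oxides total 250.0 pbw; basis as stated: 250.0 pbw — differing by rounding only).
Summing the batch: Σ batch = 287.9 pbw; the LOI term Σ batch·LOI equals 37.91 pbw; yield, glass over the total, = 86.83%.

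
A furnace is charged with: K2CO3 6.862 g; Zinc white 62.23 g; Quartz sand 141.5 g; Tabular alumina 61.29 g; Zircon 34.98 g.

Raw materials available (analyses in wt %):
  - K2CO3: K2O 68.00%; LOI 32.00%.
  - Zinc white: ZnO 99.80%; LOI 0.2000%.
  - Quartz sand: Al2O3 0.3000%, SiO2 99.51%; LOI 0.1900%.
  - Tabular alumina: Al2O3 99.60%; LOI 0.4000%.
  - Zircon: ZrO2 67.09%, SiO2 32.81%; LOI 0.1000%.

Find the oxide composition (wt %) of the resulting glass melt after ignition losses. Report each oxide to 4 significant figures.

Glass mass = 304.0 g (batch 306.9 − LOI 2.869).
Composition: ZrO2 7.720%, Al2O3 20.22%, ZnO 20.43%, K2O 1.535%, SiO2 50.09%

Every computation carries full precision in all steps; values along the way are printed, rounded to 4 significant figures, when written out; each reported result takes a single rounding — all derived quantities (yield, LOI, the totals, net glass mass, five oxide percentages) are rebuilt in full float precision from the weighed amounts for 304.0 g of glass, precisely as stated by the problem or answer text.
Per-oxide mass from batch:
  ZrO2: 34.98·0.6709 = 23.47 g
  Al2O3: 141.5·0.003000 + 61.29·0.9960 = 61.47 g
  ZnO: 62.23·0.9980 = 62.11 g
  K2O: 6.862·0.6800 = 4.666 g
  SiO2: 141.5·0.9951 + 34.98·0.3281 = 152.3 g
LOI: 6.862·0.3200 + 62.23·0.002000 + 141.5·0.001900 + 61.29·0.004000 + 34.98·0.001000 = 2.869 g
Net of LOI, the glass mass = 306.9 − 2.869 = 304.0 g (consistent with Σ oxide mass)
wt % = oxide mass / glass mass × 100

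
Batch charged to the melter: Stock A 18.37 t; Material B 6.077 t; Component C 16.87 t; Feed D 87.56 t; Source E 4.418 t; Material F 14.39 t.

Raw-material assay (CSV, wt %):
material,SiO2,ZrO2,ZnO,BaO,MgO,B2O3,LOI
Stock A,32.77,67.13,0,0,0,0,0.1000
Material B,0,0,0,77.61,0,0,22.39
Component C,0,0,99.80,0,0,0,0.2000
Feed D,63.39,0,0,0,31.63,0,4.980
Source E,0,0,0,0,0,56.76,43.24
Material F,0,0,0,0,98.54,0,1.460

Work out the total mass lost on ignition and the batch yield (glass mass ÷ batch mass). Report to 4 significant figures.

Every computation keeps exact precision through every step; intermediates are displayed rounded off to 4 significant figures on the page — each reported value sees exactly one rounding; all derived quantities (net glass mass, LOI, yield, totals, the six compositions) are rebuilt starting from the weights on 139.8 t of glass in full precision, exactly as printed in problem or answer.
LOI of each material in turn:
  Stock A: 18.37 × 0.001000 = 0.01837 t
  Material B: 6.077 × 0.2239 = 1.361 t
  Component C: 16.87 × 0.002000 = 0.03374 t
  Feed D: 87.56 × 0.04980 = 4.360 t
  Source E: 4.418 × 0.4324 = 1.910 t
  Material F: 14.39 × 0.01460 = 0.2101 t
Total LOI = 7.894 t
Glass = batch − LOI = 147.7 − 7.894 = 139.8 t

LOI loss = 7.894 t; glass = 139.8 t; yield = 94.66%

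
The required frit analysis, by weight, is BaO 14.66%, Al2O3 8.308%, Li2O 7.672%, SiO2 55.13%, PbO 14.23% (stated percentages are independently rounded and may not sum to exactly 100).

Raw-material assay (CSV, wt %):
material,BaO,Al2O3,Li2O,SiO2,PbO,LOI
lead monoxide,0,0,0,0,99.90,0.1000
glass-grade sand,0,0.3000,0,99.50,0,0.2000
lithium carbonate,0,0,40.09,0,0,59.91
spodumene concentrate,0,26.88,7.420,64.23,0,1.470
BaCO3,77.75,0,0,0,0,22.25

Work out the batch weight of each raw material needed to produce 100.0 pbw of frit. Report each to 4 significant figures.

Batch per 100.0 pbw frit:
  lead monoxide: 14.24 pbw
  glass-grade sand: 35.71 pbw
  lithium carbonate: 13.49 pbw
  spodumene concentrate: 30.51 pbw
  BaCO3: 18.86 pbw
Total batch = 112.8 pbw; LOI loss = 12.81 pbw; yield = 88.64%

In-progress results are displayed, with 4-significant-figure rounding, in the working — all arithmetic carries full precision at all times. Each reported figure is rounded only once. Derived quantities (totals, five oxide percentages, yield, glass mass, ignition loss) are computed at exact precision starting from the weights for 100.0 pbw of glass as written in the question or the answer.
Target oxide masses per 100.0 pbw frit:
  BaO: 14.66% × 100.0 = 14.66 pbw
  Al2O3: 8.308% × 100.0 = 8.308 pbw
  Li2O: 7.672% × 100.0 = 7.672 pbw
  SiO2: 55.13% × 100.0 = 55.13 pbw
  PbO: 14.23% × 100.0 = 14.23 pbw
Oxide-by-oxide audit per the reported batch figures, relative to the basis at hand (oxide sums agree with the targets up to rounding of the answer):
  BaO: 18.86·0.7775 = 14.66 pbw (target 14.66 pbw)
  Al2O3: 35.71·0.003000 + 30.51·0.2688 = 8.308 pbw (target 8.308 pbw)
  Li2O: 13.49·0.4009 + 30.51·0.07420 = 7.672 pbw (target 7.672 pbw)
  SiO2: 35.71·0.9950 + 30.51·0.6423 = 55.13 pbw (target 55.13 pbw)
  PbO: 14.24·0.9990 = 14.23 pbw (target 14.23 pbw)
Consistency of the glass mass: the batch minus its LOI: 100.0 pbw (targets for the oxides total 100.0 pbw; the stated basis being 100.0 pbw — rounding explains the deltas).
Whole-batch sum: Σ batch = 112.8 pbw; LOI removed, Σ of batch·LOI: 12.81 pbw; yield, glass over the total, = 88.64%.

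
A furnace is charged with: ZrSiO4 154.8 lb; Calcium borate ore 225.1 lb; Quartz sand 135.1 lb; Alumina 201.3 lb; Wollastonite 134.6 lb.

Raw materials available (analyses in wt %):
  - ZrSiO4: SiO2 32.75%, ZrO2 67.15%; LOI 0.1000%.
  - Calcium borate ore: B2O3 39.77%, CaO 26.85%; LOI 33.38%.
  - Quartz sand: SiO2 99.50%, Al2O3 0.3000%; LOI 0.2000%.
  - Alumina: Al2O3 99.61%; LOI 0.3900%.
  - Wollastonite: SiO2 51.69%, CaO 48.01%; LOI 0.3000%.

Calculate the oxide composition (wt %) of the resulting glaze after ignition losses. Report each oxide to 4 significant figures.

Intermediates are shown, rounded to 4 significant figures, as written. Each numeric step maintains exact precision through every step — each reported value sees exactly one rounding. Derived quantities, which include totals, net glass mass, ignition loss, five oxide percentages, the yield, are recomputed at full float precision, exactly as printed in the problem or answer text, from the batch weights on 774.1 lb of glass.
What the batch supplies per oxide:
  SiO2: 154.8·0.3275 + 135.1·0.9950 + 134.6·0.5169 = 254.7 lb
  B2O3: 225.1·0.3977 = 89.52 lb
  Al2O3: 135.1·0.003000 + 201.3·0.9961 = 200.9 lb
  CaO: 225.1·0.2685 + 134.6·0.4801 = 125.1 lb
  ZrO2: 154.8·0.6715 = 103.9 lb
LOI: 154.8·0.001000 + 225.1·0.3338 + 135.1·0.002000 + 201.3·0.003900 + 134.6·0.003000 = 76.75 lb
Net of LOI, the glass mass = 850.9 − 76.75 = 774.1 lb (the oxide masses sum to this)
each oxide over glass, ×100, is wt %

Glass mass = 774.1 lb (batch 850.9 − LOI 76.75).
Composition: SiO2 32.90%, B2O3 11.56%, Al2O3 25.95%, CaO 16.15%, ZrO2 13.43%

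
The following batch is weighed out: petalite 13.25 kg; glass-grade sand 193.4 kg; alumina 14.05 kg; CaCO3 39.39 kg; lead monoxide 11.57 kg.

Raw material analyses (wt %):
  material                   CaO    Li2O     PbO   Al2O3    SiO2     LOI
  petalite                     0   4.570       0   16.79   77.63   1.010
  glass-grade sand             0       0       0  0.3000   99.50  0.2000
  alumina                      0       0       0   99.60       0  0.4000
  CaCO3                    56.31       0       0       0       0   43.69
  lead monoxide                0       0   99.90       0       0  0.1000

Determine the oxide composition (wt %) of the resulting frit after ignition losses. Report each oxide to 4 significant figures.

Glass mass = 253.9 kg (batch 271.7 − LOI 17.80).
Composition: CaO 8.737%, Li2O 0.2385%, PbO 4.553%, Al2O3 6.617%, SiO2 79.85%

All internal work maintains full float precision throughout — rounding to 4 significant figures extends to each intermediate as displayed. Exactly one rounding goes into every reported value. All derived quantities are computed from the batch weights at 253.9 kg of glass at exact precision (ignition loss, glass mass, five oxide percentages, the totals, the yield) as set out in question or answer.
Oxide masses out of the charge:
  CaO: 39.39·0.5631 = 22.18 kg
  Li2O: 13.25·0.04570 = 0.6055 kg
  PbO: 11.57·0.9990 = 11.56 kg
  Al2O3: 13.25·0.1679 + 193.4·0.003000 + 14.05·0.9960 = 16.80 kg
  SiO2: 13.25·0.7763 + 193.4·0.9950 = 202.7 kg
LOI: 13.25·0.01010 + 193.4·0.002000 + 14.05·0.004000 + 39.39·0.4369 + 11.57·0.001000 = 17.80 kg
batch − LOI leaves glass = 271.7 − 17.80 = 253.9 kg (= Σ oxide masses)
each oxide over glass, ×100, is wt %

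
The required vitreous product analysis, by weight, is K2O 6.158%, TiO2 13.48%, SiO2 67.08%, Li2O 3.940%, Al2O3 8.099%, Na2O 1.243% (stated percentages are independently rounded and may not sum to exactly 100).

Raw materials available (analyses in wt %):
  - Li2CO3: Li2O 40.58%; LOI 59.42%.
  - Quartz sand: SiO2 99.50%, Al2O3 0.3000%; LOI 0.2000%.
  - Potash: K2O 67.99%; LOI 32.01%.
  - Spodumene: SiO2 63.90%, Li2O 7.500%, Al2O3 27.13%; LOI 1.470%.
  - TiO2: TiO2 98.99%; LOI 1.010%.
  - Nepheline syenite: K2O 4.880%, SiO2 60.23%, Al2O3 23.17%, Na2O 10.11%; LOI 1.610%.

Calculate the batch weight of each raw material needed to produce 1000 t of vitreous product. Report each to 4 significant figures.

Batch per 1000 t vitreous product:
  Li2CO3: 62.30 t
  Quartz sand: 478.9 t
  Potash: 81.75 t
  Spodumene: 188.2 t
  TiO2: 136.2 t
  Nepheline syenite: 122.9 t
Total batch = 1070 t; LOI loss = 70.27 t; yield = 93.43%

The working math holds full precision at each step — in-progress results are printed with 4-significant-figure rounding across the worked steps; each reported number is rounded only once. All derived quantities (yield, net glass mass, the totals, the six compositions, LOI) are rebuilt in full float precision from the batch weights for 1000 t of glass precisely as stated by problem or answer.
Per-oxide target masses for 1000 t vitreous product:
  K2O: 6.158% × 1000 = 61.58 t
  TiO2: 13.48% × 1000 = 134.8 t
  SiO2: 67.08% × 1000 = 670.8 t
  Li2O: 3.940% × 1000 = 39.40 t
  Al2O3: 8.099% × 1000 = 80.99 t
  Na2O: 1.243% × 1000 = 12.43 t
Verifying the oxide balance per the reported batch figures, at the basis given (sums match the target masses net of answer rounding effects):
  K2O: 81.75·0.6799 + 122.9·0.04880 = 61.58 t (target 61.58 t)
  TiO2: 136.2·0.9899 = 134.8 t (target 134.8 t)
  SiO2: 478.9·0.9950 + 188.2·0.6390 + 122.9·0.6023 = 670.8 t (target 670.8 t)
  Li2O: 62.30·0.4058 + 188.2·0.07500 = 39.40 t (target 39.40 t)
  Al2O3: 478.9·0.003000 + 188.2·0.2713 + 122.9·0.2317 = 80.97 t (target 80.99 t)
  Na2O: 122.9·0.1011 = 12.43 t (target 12.43 t)
Glass-mass bookkeeping: total batch − LOI = 1000 t (summing oxide targets gives 1000 t; the stated basis being 1000 t — a pure rounding effect).
Total batch = Σ batch = 1070 t; Σ batch·LOI gives LOI loss = 70.27 t; the yield ratio, glass ÷ batch: 93.43%.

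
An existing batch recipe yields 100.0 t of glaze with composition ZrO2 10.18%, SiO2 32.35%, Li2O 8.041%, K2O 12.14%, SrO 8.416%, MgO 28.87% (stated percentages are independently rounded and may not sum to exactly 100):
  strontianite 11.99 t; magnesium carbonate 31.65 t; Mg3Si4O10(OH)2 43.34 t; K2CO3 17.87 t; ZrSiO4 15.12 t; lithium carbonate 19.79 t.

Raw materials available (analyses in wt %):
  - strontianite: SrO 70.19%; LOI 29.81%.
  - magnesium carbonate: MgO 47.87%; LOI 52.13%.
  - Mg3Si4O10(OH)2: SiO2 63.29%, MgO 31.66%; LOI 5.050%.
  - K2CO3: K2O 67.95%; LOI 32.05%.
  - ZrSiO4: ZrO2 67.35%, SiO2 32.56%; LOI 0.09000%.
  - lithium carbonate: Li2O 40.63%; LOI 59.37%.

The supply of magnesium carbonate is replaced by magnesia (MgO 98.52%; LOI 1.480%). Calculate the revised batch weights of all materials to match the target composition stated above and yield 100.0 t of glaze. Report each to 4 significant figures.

Values along the way are shown rounded to 4 significant digits in the working. The working math carries full precision end to end — every reported number takes just one rounding — the derived quantities are rebuilt in full precision (six oxide percentages, LOI, the yield, totals, glass mass) starting from the weights per 100.0 t of glass as given in the problem or answer text.
Target oxide masses per 100.0 t glaze:
  ZrO2: 10.18% × 100.0 = 10.18 t
  SiO2: 32.35% × 100.0 = 32.35 t
  Li2O: 8.041% × 100.0 = 8.041 t
  K2O: 12.14% × 100.0 = 12.14 t
  SrO: 8.416% × 100.0 = 8.416 t
  MgO: 28.87% × 100.0 = 28.87 t
Per-oxide balance check given the weights on record, relative to the basis at hand (summed amounts equal target values within answer rounding):
  ZrO2: 15.12·0.6735 = 10.18 t (target 10.18 t)
  SiO2: 43.34·0.6329 + 15.12·0.3256 = 32.35 t (target 32.35 t)
  Li2O: 19.79·0.4063 = 8.041 t (target 8.041 t)
  K2O: 17.87·0.6795 = 12.14 t (target 12.14 t)
  SrO: 11.99·0.7019 = 8.416 t (target 8.416 t)
  MgO: 15.38·0.9852 + 43.34·0.3166 = 28.87 t (target 28.87 t)
Glass-mass sanity pass: batch Σ − ignition loss = 100.0 t (per-oxide target masses sum to 100.0 t; against the stated basis, 100.0 t — gaps are rounding artifacts).
Batch total: Σ batch = 123.5 t; ignition loss, Σ(batch × LOI) = 23.48 t; yield, glass over the total, = 80.99%.

Revised batch per 100.0 t glaze:
  strontianite: 11.99 t
  magnesia: 15.38 t
  Mg3Si4O10(OH)2: 43.34 t
  K2CO3: 17.87 t
  ZrSiO4: 15.12 t
  lithium carbonate: 19.79 t
Total batch = 123.5 t; LOI loss = 23.48 t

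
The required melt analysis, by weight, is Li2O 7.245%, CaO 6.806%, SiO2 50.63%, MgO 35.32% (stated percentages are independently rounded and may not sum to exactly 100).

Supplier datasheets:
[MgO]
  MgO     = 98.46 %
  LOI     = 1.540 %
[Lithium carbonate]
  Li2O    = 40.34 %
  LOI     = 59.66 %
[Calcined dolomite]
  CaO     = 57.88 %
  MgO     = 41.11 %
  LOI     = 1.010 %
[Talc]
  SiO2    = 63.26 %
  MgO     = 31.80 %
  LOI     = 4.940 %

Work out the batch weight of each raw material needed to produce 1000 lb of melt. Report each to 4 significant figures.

Batch per 1000 lb melt:
  MgO: 51.14 lb
  Lithium carbonate: 179.6 lb
  Calcined dolomite: 117.6 lb
  Talc: 800.3 lb
Total batch = 1149 lb; LOI loss = 148.7 lb; yield = 87.06%

Values along the way are printed rounded to 4 significant figures on the page; each numeric step holds full float precision at every stage; each reported value carries a single rounding; derived quantities (totals, LOI, glass mass, the yield, the four compositions) are recomputed from the batch weights for 1000 lb of glass at full precision, as written in problem or answer.
Target masses of each oxide per 1000 lb melt:
  Li2O: 7.245% × 1000 = 72.45 lb
  CaO: 6.806% × 1000 = 68.06 lb
  SiO2: 50.63% × 1000 = 506.3 lb
  MgO: 35.32% × 1000 = 353.2 lb
Sums-versus-targets review with the batch weights as given, for the quoted basis mass (target by target, the sums agree within answer rounding):
  Li2O: 179.6·0.4034 = 72.45 lb (target 72.45 lb)
  CaO: 117.6·0.5788 = 68.07 lb (target 68.06 lb)
  SiO2: 800.3·0.6326 = 506.3 lb (target 506.3 lb)
  MgO: 51.14·0.9846 + 117.6·0.4111 + 800.3·0.3180 = 353.2 lb (target 353.2 lb)
Glass-mass bookkeeping: the batch minus its LOI: 1000 lb (the Σ of target masses is 1000 lb; with the basis standing at 1000 lb — any gap is answer rounding).
Whole-batch sum: Σ batch = 1149 lb; Σ batch·LOI gives LOI loss = 148.7 lb; glass ÷ batch gives a yield of 87.06%.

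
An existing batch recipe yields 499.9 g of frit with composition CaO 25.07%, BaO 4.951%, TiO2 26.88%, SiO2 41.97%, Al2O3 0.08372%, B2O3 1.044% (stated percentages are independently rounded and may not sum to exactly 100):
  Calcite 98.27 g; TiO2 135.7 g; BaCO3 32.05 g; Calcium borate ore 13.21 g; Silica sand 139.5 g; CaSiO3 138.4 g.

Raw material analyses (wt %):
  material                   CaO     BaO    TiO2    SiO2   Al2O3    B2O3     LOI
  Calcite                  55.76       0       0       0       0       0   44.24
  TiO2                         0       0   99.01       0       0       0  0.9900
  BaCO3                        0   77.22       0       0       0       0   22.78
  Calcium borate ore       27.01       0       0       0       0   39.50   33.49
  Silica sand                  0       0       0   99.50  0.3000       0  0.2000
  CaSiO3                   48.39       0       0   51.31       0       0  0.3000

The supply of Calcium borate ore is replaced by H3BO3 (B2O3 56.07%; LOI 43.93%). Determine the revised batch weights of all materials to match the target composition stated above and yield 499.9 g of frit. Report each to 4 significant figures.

Mid-chain values appear, rounded to 4 significant figures, when written out — the whole derivation holds full float precision at each step. Every reported figure takes a single rounding — all derived quantities are re-derived using the weight values for 499.9 g of glass at full float precision (six oxide percentages, the yield, totals, ignition loss, glass mass) exactly as shown in problem or answer.
Oxide mass targets, per 499.9 g frit:
  CaO: 25.07% × 499.9 = 125.3 g
  BaO: 4.951% × 499.9 = 24.75 g
  TiO2: 26.88% × 499.9 = 134.4 g
  SiO2: 41.97% × 499.9 = 209.8 g
  Al2O3: 0.08372% × 499.9 = 0.4185 g
  B2O3: 1.044% × 499.9 = 5.219 g
Verifying the oxide balance given the weights on record, against the basis in use (each sum matches its target mass given rounding of the digits):
  CaO: 104.7·0.5576 + 138.4·0.4839 = 125.4 g (target 125.3 g)
  BaO: 32.05·0.7722 = 24.75 g (target 24.75 g)
  TiO2: 135.7·0.9901 = 134.4 g (target 134.4 g)
  SiO2: 139.5·0.9950 + 138.4·0.5131 = 209.8 g (target 209.8 g)
  Al2O3: 139.5·0.003000 = 0.4185 g (target 0.4185 g)
  B2O3: 9.308·0.5607 = 5.219 g (target 5.219 g)
Mass balance on the glass: total batch − LOI = 499.9 g (per-oxide target masses sum to 499.9 g; stated basis 499.9 g — gaps are rounding artifacts).
Batch grand total — Σ batch = 559.7 g; Σ batch·LOI gives LOI loss = 59.75 g; as yield: glass ÷ batch → 89.32%.

Revised batch per 499.9 g frit:
  Calcite: 104.7 g
  TiO2: 135.7 g
  BaCO3: 32.05 g
  H3BO3: 9.308 g
  Silica sand: 139.5 g
  CaSiO3: 138.4 g
Total batch = 559.7 g; LOI loss = 59.75 g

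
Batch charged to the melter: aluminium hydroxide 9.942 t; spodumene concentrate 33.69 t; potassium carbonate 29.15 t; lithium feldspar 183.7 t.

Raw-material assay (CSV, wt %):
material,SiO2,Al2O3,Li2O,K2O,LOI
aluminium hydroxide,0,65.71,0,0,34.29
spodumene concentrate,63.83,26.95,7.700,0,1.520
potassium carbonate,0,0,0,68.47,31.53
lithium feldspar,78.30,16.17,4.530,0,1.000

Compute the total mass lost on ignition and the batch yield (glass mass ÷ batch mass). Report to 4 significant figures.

LOI loss = 14.95 t; glass = 241.5 t; yield = 94.17%

All internal work maintains exact precision from first step to last; working values are shown rounded to four significant figures between the steps; each reported value receives exactly one rounding. The derived quantities are carried from the weighed amounts on 241.5 t of glass in exact precision (ignition loss, four oxide percentages, the totals, net glass mass, the yield) as written in problem or answer.
Each material's LOI contribution:
  aluminium hydroxide: 9.942 × 0.3429 = 3.409 t
  spodumene concentrate: 33.69 × 0.01520 = 0.5121 t
  potassium carbonate: 29.15 × 0.3153 = 9.191 t
  lithium feldspar: 183.7 × 0.01000 = 1.837 t
Total LOI = 14.95 t
Glass = batch − LOI = 256.5 − 14.95 = 241.5 t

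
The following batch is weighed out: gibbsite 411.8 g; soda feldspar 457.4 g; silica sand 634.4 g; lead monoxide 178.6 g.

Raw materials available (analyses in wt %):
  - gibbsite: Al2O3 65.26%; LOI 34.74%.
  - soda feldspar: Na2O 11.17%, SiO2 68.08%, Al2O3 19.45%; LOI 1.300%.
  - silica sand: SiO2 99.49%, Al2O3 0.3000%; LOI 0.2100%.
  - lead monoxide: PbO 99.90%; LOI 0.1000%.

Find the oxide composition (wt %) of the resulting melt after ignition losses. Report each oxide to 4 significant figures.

Glass mass = 1532 g (batch 1682 − LOI 150.5).
Composition: Na2O 3.336%, PbO 11.65%, SiO2 61.54%, Al2O3 23.48%

Each numeric step carries full precision end to end — the intermediate values are displayed, rounded to four significant figures, when written out. A single rounding produces every reported value — derived quantities (the totals, four oxide percentages, net glass mass, yield, LOI) are rebuilt using the weight values on 1532 g of glass at full precision, exactly as shown in question or answer.
Per-oxide mass from batch:
  Na2O: 457.4·0.1117 = 51.09 g
  PbO: 178.6·0.9990 = 178.4 g
  SiO2: 457.4·0.6808 + 634.4·0.9949 = 942.6 g
  Al2O3: 411.8·0.6526 + 457.4·0.1945 + 634.4·0.003000 = 359.6 g
LOI: 411.8·0.3474 + 457.4·0.01300 + 634.4·0.002100 + 178.6·0.001000 = 150.5 g
The glass mass, total less LOI, = 1682 − 150.5 = 1532 g (the oxide masses sum to this)
wt %: oxide over glass, times 100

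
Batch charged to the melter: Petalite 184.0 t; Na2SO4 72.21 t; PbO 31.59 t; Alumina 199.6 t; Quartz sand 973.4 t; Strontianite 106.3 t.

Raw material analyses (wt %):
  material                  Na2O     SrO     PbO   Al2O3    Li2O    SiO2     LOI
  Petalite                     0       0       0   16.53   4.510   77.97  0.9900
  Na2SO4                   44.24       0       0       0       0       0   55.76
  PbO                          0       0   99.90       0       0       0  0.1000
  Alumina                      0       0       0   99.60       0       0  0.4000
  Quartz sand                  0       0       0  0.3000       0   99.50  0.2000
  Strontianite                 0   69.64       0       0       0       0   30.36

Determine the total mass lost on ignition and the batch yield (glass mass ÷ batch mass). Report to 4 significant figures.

LOI loss = 77.14 t; glass = 1490 t; yield = 95.08%

All arithmetic runs at exact precision in all steps; mid-chain values are printed, rounded to four significant digits, on the page. Each reported figure undergoes a single rounding — all derived quantities (ignition loss, net glass mass, six oxide percentages, yield, the totals) are rebuilt starting from the weights for 1490 t of glass at exact precision, as given in problem or answer.
LOI of each material in turn:
  Petalite: 184.0 × 0.009900 = 1.822 t
  Na2SO4: 72.21 × 0.5576 = 40.26 t
  PbO: 31.59 × 0.001000 = 0.03159 t
  Alumina: 199.6 × 0.004000 = 0.7984 t
  Quartz sand: 973.4 × 0.002000 = 1.947 t
  Strontianite: 106.3 × 0.3036 = 32.27 t
Total LOI = 77.14 t
Glass = batch − LOI = 1567 − 77.14 = 1490 t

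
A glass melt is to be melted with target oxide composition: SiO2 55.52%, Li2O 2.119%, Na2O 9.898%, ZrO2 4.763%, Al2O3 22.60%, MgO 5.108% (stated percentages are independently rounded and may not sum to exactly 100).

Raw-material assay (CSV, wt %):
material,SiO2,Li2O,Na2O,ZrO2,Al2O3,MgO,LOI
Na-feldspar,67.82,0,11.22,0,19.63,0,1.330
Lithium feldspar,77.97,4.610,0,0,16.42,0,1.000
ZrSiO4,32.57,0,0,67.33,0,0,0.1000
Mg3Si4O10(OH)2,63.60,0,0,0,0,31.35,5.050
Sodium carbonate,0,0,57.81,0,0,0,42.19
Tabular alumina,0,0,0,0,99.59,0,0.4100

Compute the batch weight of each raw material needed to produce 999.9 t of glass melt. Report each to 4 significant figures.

The working math carries exact precision all the way through. The intermediate values are shown rounded to 4 significant digits at each printed step — exactly one rounding is applied to each reported result; derived quantities are recomputed in full precision (the totals, yield, the six compositions, LOI, glass mass) using the weight values per 999.9 t of glass, as given in the question or the answer.
Target oxide masses per 999.9 t glass melt:
  SiO2: 55.52% × 999.9 = 555.1 t
  Li2O: 2.119% × 999.9 = 21.19 t
  Na2O: 9.898% × 999.9 = 98.97 t
  ZrO2: 4.763% × 999.9 = 47.63 t
  Al2O3: 22.60% × 999.9 = 226.0 t
  MgO: 5.108% × 999.9 = 51.07 t
Mass-balance tally per oxide given the weights on record, versus the basis set out (delivered sums recover each target given rounding of the digits):
  SiO2: 103.4·0.6782 + 459.6·0.7797 + 70.73·0.3257 + 162.9·0.6360 = 555.1 t (target 555.1 t)
  Li2O: 459.6·0.04610 = 21.19 t (target 21.19 t)
  Na2O: 103.4·0.1122 + 151.1·0.5781 = 98.95 t (target 98.97 t)
  ZrO2: 70.73·0.6733 = 47.62 t (target 47.63 t)
  Al2O3: 103.4·0.1963 + 459.6·0.1642 + 130.7·0.9959 = 225.9 t (target 226.0 t)
  MgO: 162.9·0.3135 = 51.07 t (target 51.07 t)
Glass-mass sanity pass: net batch after ignition = 999.9 t (oxide target masses add up to 1000 t; stated basis 999.9 t — gaps are rounding artifacts).
Total batch = Σ batch = 1078 t; Σ batch·LOI gives LOI loss = 78.55 t; yield = glass ÷ total batch = 92.72%.

Batch per 999.9 t glass melt:
  Na-feldspar: 103.4 t
  Lithium feldspar: 459.6 t
  ZrSiO4: 70.73 t
  Mg3Si4O10(OH)2: 162.9 t
  Sodium carbonate: 151.1 t
  Tabular alumina: 130.7 t
Total batch = 1078 t; LOI loss = 78.55 t; yield = 92.72%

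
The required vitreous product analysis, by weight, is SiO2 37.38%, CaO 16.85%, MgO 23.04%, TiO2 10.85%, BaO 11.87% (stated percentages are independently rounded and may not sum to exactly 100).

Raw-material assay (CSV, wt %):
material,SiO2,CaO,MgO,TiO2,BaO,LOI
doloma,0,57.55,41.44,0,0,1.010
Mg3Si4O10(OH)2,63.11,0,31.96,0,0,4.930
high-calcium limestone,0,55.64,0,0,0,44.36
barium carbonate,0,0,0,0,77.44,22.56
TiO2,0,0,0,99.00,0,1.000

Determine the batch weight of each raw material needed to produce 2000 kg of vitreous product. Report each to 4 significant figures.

Batch per 2000 kg vitreous product:
  doloma: 198.4 kg
  Mg3Si4O10(OH)2: 1185 kg
  high-calcium limestone: 400.5 kg
  barium carbonate: 306.6 kg
  TiO2: 219.2 kg
Total batch = 2310 kg; LOI loss = 309.4 kg; yield = 86.60%

Each numeric step runs at full precision through the solve; in-progress results are rounded to four significant figures when quoted — a single rounding yields every reported value — the derived quantities are rebuilt at exact precision (the five compositions, net glass mass, the yield, ignition loss, the totals) from the batch weights at 2000 kg of glass as written in the problem or answer text.
The oxide mass targets at 2000 kg vitreous product:
  SiO2: 37.38% × 2000 = 747.6 kg
  CaO: 16.85% × 2000 = 337.0 kg
  MgO: 23.04% × 2000 = 460.8 kg
  TiO2: 10.85% × 2000 = 217.0 kg
  BaO: 11.87% × 2000 = 237.4 kg
Per-oxide balance check on the weights just shown, for the quoted basis mass (summed amounts equal target values within answer rounding):
  SiO2: 1185·0.6311 = 747.9 kg (target 747.6 kg)
  CaO: 198.4·0.5755 + 400.5·0.5564 = 337.0 kg (target 337.0 kg)
  MgO: 198.4·0.4144 + 1185·0.3196 = 460.9 kg (target 460.8 kg)
  TiO2: 219.2·0.9900 = 217.0 kg (target 217.0 kg)
  BaO: 306.6·0.7744 = 237.4 kg (target 237.4 kg)
Glass-mass bookkeeping: Σ batch − LOI loss = 2000 kg (the targets, summed, come to 2000 kg; versus the stated basis of 2000 kg — a pure rounding effect).
Total batch = Σ batch = 2310 kg; loss to ignition Σ batch·LOI = 309.4 kg; yield: glass divided by total = 86.60%.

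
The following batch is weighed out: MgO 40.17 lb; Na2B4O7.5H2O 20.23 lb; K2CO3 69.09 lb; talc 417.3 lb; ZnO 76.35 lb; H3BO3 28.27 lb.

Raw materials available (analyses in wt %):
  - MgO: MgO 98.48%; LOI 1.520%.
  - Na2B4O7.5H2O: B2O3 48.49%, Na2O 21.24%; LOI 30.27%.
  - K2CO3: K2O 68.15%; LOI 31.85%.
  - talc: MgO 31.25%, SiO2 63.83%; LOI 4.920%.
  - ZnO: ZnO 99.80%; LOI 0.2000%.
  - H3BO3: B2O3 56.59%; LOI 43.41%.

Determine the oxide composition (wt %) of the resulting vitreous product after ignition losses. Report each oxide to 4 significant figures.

In-progress results are shown rounded off to 4 significant figures on the page; all arithmetic runs at exact precision from first step to last. Each reported number is rounded a single time; derived quantities are re-derived starting from the weights on 589.7 lb of glass in exact precision (the six compositions, totals, LOI, yield, net glass mass) as given in problem or answer.
Mass of each oxide from the mix:
  B2O3: 20.23·0.4849 + 28.27·0.5659 = 25.81 lb
  MgO: 40.17·0.9848 + 417.3·0.3125 = 170.0 lb
  K2O: 69.09·0.6815 = 47.08 lb
  ZnO: 76.35·0.9980 = 76.20 lb
  SiO2: 417.3·0.6383 = 266.4 lb
  Na2O: 20.23·0.2124 = 4.297 lb
LOI: 40.17·0.01520 + 20.23·0.3027 + 69.09·0.3185 + 417.3·0.04920 + 76.35·0.002000 + 28.27·0.4341 = 61.70 lb
Resulting glass, batch − LOI: 651.4 − 61.70 = 589.7 lb (the oxide masses sum to this)
wt % = 100 × oxide mass / glass mass

Glass mass = 589.7 lb (batch 651.4 − LOI 61.70).
Composition: B2O3 4.376%, MgO 28.82%, K2O 7.984%, ZnO 12.92%, SiO2 45.17%, Na2O 0.7286%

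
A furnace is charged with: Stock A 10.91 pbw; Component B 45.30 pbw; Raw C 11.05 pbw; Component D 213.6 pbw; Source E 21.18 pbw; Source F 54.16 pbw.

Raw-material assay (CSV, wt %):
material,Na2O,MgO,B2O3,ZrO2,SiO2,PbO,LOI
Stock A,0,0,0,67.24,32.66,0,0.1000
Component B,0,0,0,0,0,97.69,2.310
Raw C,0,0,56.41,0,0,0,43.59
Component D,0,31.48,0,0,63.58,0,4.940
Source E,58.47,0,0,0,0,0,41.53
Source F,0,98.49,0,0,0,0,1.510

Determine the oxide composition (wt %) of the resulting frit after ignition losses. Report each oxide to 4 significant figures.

Glass mass = 330.2 pbw (batch 356.2 − LOI 26.04).
Composition: Na2O 3.751%, MgO 36.52%, B2O3 1.888%, ZrO2 2.222%, SiO2 42.21%, PbO 13.40%

The intermediate values are rounded to 4 significant figures as shown — the whole derivation carries full float precision through every step. Exactly one rounding is applied to each reported value — the derived quantities (the six compositions, LOI, glass mass, yield, totals) are rebuilt from the batch weights for 330.2 pbw of glass in exact precision, as quoted within problem or answer.
Oxide masses out of the charge:
  Na2O: 21.18·0.5847 = 12.38 pbw
  MgO: 213.6·0.3148 + 54.16·0.9849 = 120.6 pbw
  B2O3: 11.05·0.5641 = 6.233 pbw
  ZrO2: 10.91·0.6724 = 7.336 pbw
  SiO2: 10.91·0.3266 + 213.6·0.6358 = 139.4 pbw
  PbO: 45.30·0.9769 = 44.25 pbw
LOI: 10.91·0.001000 + 45.30·0.02310 + 11.05·0.4359 + 213.6·0.04940 + 21.18·0.4153 + 54.16·0.01510 = 26.04 pbw
Net of LOI, the glass mass = 356.2 − 26.04 = 330.2 pbw (equal to the oxide-mass sum)
percent by weight: oxide/glass ×100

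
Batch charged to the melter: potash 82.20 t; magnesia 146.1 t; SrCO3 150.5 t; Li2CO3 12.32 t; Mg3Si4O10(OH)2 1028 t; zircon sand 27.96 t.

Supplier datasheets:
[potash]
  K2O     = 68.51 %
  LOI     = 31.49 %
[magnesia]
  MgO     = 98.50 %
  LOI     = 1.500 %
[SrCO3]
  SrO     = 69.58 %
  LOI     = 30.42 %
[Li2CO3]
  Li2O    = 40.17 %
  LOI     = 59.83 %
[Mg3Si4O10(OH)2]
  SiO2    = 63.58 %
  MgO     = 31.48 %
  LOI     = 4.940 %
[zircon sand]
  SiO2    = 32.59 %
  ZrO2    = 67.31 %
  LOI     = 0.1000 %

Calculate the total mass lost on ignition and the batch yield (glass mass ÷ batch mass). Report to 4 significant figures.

LOI loss = 132.0 t; glass = 1315 t; yield = 90.88%

Mid-chain values are shown rounded to 4 significant figures in the working; all internal work maintains full precision through the solve; each reported value takes a single rounding. All derived quantities (totals, ignition loss, six oxide percentages, net glass mass, the yield) are rebuilt from the batch weights at 1315 t of glass in full precision, as they appear in either problem or answer.
Loss on ignition, line by line:
  potash: 82.20 × 0.3149 = 25.88 t
  magnesia: 146.1 × 0.01500 = 2.192 t
  SrCO3: 150.5 × 0.3042 = 45.78 t
  Li2CO3: 12.32 × 0.5983 = 7.371 t
  Mg3Si4O10(OH)2: 1028 × 0.04940 = 50.78 t
  zircon sand: 27.96 × 0.001000 = 0.02796 t
Total LOI = 132.0 t
Glass = batch − LOI = 1447 − 132.0 = 1315 t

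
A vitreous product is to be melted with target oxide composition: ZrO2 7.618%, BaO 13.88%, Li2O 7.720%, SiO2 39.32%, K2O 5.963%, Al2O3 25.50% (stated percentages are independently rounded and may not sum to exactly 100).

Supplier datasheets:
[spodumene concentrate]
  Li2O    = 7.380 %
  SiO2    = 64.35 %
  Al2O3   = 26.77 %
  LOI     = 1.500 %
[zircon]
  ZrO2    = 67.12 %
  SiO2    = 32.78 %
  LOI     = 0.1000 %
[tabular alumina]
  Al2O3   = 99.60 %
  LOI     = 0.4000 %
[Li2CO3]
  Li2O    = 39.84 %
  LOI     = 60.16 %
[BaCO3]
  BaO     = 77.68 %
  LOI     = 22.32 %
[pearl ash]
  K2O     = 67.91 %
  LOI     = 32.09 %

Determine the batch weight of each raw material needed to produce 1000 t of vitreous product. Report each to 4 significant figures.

Batch per 1000 t vitreous product:
  spodumene concentrate: 553.2 t
  zircon: 113.5 t
  tabular alumina: 107.3 t
  Li2CO3: 91.30 t
  BaCO3: 178.7 t
  pearl ash: 87.81 t
Total batch = 1132 t; LOI loss = 131.8 t; yield = 88.35%

Exact precision is kept end to end. The intermediate values are displayed (rounded to four significant digits) across the worked steps. Every reported figure receives exactly one rounding — all derived quantities are carried from the weighed amounts at 1000 t of glass in full precision (the yield, net glass mass, totals, the six compositions, LOI) exactly as printed in the question or the answer.
Oxide mass targets, per 1000 t vitreous product:
  ZrO2: 7.618% × 1000 = 76.18 t
  BaO: 13.88% × 1000 = 138.8 t
  Li2O: 7.720% × 1000 = 77.20 t
  SiO2: 39.32% × 1000 = 393.2 t
  K2O: 5.963% × 1000 = 59.63 t
  Al2O3: 25.50% × 1000 = 255.0 t
Balance tally, oxide-wise, using the reported weights, on the stated basis (delivered sums recover each target up to rounding of the answer):
  ZrO2: 113.5·0.6712 = 76.18 t (target 76.18 t)
  BaO: 178.7·0.7768 = 138.8 t (target 138.8 t)
  Li2O: 553.2·0.07380 + 91.30·0.3984 = 77.20 t (target 77.20 t)
  SiO2: 553.2·0.6435 + 113.5·0.3278 = 393.2 t (target 393.2 t)
  K2O: 87.81·0.6791 = 59.63 t (target 59.63 t)
  Al2O3: 553.2·0.2677 + 107.3·0.9960 = 255.0 t (target 255.0 t)
Auditing the glass mass value: the batch minus its LOI: 1000 t (summing oxide targets gives 1000 t; against the stated basis, 1000 t — any gap is answer rounding).
Summing the batch: Σ batch = 1132 t; Σ batch·LOI gives LOI loss = 131.8 t; yield: glass divided by total = 88.35%.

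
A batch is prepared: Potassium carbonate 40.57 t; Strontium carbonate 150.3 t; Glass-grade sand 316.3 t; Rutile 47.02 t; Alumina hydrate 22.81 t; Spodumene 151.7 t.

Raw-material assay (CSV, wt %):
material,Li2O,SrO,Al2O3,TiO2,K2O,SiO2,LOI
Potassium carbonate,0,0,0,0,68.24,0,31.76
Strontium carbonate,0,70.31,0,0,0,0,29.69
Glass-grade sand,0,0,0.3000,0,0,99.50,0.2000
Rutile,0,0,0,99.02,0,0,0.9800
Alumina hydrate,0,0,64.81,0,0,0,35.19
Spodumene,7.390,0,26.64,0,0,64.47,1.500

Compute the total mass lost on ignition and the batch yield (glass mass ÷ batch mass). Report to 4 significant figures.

The working math carries exact precision at each step; mid-chain values are printed, rounded to 4 significant figures, on the page. Every reported figure is rounded just once. The derived quantities, which include the totals, the six compositions, the yield, ignition loss, glass mass, are re-derived in full float precision, as they appear in question or answer, from the batch weights on 659.8 t of glass.
Per-material ignition loss:
  Potassium carbonate: 40.57 × 0.3176 = 12.89 t
  Strontium carbonate: 150.3 × 0.2969 = 44.62 t
  Glass-grade sand: 316.3 × 0.002000 = 0.6326 t
  Rutile: 47.02 × 0.009800 = 0.4608 t
  Alumina hydrate: 22.81 × 0.3519 = 8.027 t
  Spodumene: 151.7 × 0.01500 = 2.275 t
Total LOI = 68.90 t
Glass = batch − LOI = 728.7 − 68.90 = 659.8 t

LOI loss = 68.90 t; glass = 659.8 t; yield = 90.54%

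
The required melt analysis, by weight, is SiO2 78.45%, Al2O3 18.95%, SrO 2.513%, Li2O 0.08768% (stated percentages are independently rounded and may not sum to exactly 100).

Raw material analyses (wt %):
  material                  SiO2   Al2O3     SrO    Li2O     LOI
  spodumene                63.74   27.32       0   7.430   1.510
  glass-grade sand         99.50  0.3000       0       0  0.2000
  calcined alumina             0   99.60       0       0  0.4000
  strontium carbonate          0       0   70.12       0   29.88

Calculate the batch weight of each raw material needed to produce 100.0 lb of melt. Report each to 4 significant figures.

Batch per 100.0 lb melt:
  spodumene: 1.180 lb
  glass-grade sand: 78.09 lb
  calcined alumina: 18.47 lb
  strontium carbonate: 3.584 lb
Total batch = 101.3 lb; LOI loss = 1.319 lb; yield = 98.70%

All arithmetic maintains exact precision through every step — mid-chain values are shown, with 4-significant-figure rounding, between the steps — every reported value is rounded exactly once. The derived quantities are rebuilt in full float precision (the four compositions, the yield, ignition loss, totals, glass mass) starting from the weights for 100.0 lb of glass precisely as stated by the question or the answer.
Oxide-by-oxide targets in 100.0 lb melt:
  SiO2: 78.45% × 100.0 = 78.45 lb
  Al2O3: 18.95% × 100.0 = 18.95 lb
  SrO: 2.513% × 100.0 = 2.513 lb
  Li2O: 0.08768% × 100.0 = 0.08768 lb
A balance pass over the oxides, working from each reported weight, against the basis in use (every target is met by its sum up to rounding of the answer):
  SiO2: 1.180·0.6374 + 78.09·0.9950 = 78.45 lb (target 78.45 lb)
  Al2O3: 1.180·0.2732 + 78.09·0.003000 + 18.47·0.9960 = 18.95 lb (target 18.95 lb)
  SrO: 3.584·0.7012 = 2.513 lb (target 2.513 lb)
  Li2O: 1.180·0.07430 = 0.08767 lb (target 0.08768 lb)
Mass balance on the glass: total batch − LOI = 100.0 lb (the Σ of target masses is 100.0 lb; with the basis standing at 100.0 lb — a pure rounding effect).
Batch grand total — Σ batch = 101.3 lb; loss to ignition Σ batch·LOI = 1.319 lb; yield = glass ÷ total batch = 98.70%.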